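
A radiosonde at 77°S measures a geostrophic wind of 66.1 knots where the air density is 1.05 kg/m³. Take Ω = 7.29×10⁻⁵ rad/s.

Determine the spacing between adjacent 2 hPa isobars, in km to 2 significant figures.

39 km

Coriolis parameter at 77°S:
f = 2Ω sin φ = 2 × 7.29×10⁻⁵ × sin 77° = 1.42×10⁻⁴ s⁻¹
Wind speed in SI: 66.1 knots = 34.0 m/s
Geostrophic balance rearranged: |∂P/∂n| = f ρ V_g
|∂P/∂n| = 1.42×10⁻⁴ × 1.05 × 34.0 = 5.07×10⁻³ Pa/m
Isobar spacing: Δn = ΔP/|∂P/∂n| = 200 Pa / 5.07×10⁻³ Pa/m = 39429 m ≈ 39 km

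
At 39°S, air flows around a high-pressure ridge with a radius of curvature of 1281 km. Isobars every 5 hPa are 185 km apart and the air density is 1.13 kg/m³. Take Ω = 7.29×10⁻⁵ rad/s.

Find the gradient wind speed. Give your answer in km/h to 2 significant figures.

140 km/h

Coriolis parameter at 39°S:
f = 2Ω sin φ = 2 × 7.29×10⁻⁵ × sin 39° = 9.18×10⁻⁵ s⁻¹
Pressure gradient: |∂P/∂n| = 500 Pa / 185000 m = 2.70×10⁻³ Pa/m
Geostrophic speed: V_g = |∂P/∂n|/(fρ) = 2.70×10⁻³/(9.18×10⁻⁵ × 1.13) = 26.1 m/s
Around a high, pressure-gradient force acts outward with centrifugal, so Coriolis balances both:
fV = (1/ρ)|∂P/∂n| + V²/R  →  V² − fR·V + fR·V_g = 0
With fR = 9.18×10⁻⁵ × 1281×10³ m = 118 m/s:
V = [fR − √((fR)² − 4 fR V_g)]/2 = [118 − √(118² − 4×118×26.1)]/2 = 39 m/s
Supergeostrophic (V > V_g = 26.1 m/s), as expected around a high.
Converting: 39 m/s × 3.6 = 140 km/h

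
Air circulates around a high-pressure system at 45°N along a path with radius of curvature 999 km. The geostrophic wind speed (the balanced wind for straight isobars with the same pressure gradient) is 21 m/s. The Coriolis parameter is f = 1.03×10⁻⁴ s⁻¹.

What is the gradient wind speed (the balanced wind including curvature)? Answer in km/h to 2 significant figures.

Around a high, pressure-gradient force acts outward with centrifugal, so Coriolis balances both:
fV = (1/ρ)|∂P/∂n| + V²/R  →  V² − fR·V + fR·V_g = 0
With fR = 1.03×10⁻⁴ × 999×10³ m = 103 m/s:
V = [fR − √((fR)² − 4 fR V_g)]/2 = [103 − √(103² − 4×103×21)]/2 = 29.4 m/s
Supergeostrophic (V > V_g = 21 m/s), as expected around a high.
Converting: 29.4 m/s × 3.6 = 110 km/h

110 km/h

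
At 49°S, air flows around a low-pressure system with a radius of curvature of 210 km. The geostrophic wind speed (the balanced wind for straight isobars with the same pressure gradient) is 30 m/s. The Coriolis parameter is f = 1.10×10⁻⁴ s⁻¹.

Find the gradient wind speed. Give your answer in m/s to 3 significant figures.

17.2 m/s

Around a low, centrifugal force acts outward with Coriolis, so pressure-gradient force balances both:
(1/ρ)|∂P/∂n| = fV + V²/R  →  V² + fR·V − fR·V_g = 0
With fR = 1.10×10⁻⁴ × 210×10³ m = 23.1 m/s:
V = [−fR + √((fR)² + 4 fR V_g)]/2 = [−23.1 + √(23.1² + 4×23.1×30)]/2 = 17.2 m/s
Subgeostrophic (V < V_g = 30 m/s), as expected around a low.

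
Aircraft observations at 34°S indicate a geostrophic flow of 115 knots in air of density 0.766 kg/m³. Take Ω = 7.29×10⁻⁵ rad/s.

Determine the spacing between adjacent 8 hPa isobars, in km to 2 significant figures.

220 km

Coriolis parameter at 34°S:
f = 2Ω sin φ = 2 × 7.29×10⁻⁵ × sin 34° = 8.15×10⁻⁵ s⁻¹
Wind speed in SI: 115 knots = 59.2 m/s
Geostrophic balance rearranged: |∂P/∂n| = f ρ V_g
|∂P/∂n| = 8.15×10⁻⁵ × 0.766 × 59.2 = 3.69×10⁻³ Pa/m
Isobar spacing: Δn = ΔP/|∂P/∂n| = 800 Pa / 3.69×10⁻³ Pa/m = 216524 m ≈ 220 km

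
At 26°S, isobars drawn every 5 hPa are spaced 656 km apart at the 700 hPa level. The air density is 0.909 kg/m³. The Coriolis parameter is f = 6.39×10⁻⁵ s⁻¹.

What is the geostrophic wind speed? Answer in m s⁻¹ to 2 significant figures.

13 m s⁻¹

Pressure gradient: |∂P/∂n| = 500 Pa / 656000 m = 7.62×10⁻⁴ Pa/m
Geostrophic balance (pressure-gradient force = Coriolis force):
V_g = (1/(fρ)) |∂P/∂n| = 7.62×10⁻⁴ / (6.39×10⁻⁵ × 0.909) = 13.1 m/s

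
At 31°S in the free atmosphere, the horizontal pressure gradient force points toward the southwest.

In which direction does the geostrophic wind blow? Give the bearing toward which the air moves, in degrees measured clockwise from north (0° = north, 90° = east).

135°

The pressure-gradient force points toward the southwest (bearing 225°).
Geostrophic balance: in the Southern Hemisphere the Coriolis force deflects motion to the left, so the geostrophic wind blows 90° to the left of the pressure-gradient force (low pressure on the right).
Rotating 225° by 90° counterclockwise gives 135° — the wind blows toward the southeast.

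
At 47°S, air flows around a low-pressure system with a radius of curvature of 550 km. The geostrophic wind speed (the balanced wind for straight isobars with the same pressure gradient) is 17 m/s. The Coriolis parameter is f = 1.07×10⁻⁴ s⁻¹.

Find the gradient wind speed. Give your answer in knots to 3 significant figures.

26.8 knots

Around a low, centrifugal force acts outward with Coriolis, so pressure-gradient force balances both:
(1/ρ)|∂P/∂n| = fV + V²/R  →  V² + fR·V − fR·V_g = 0
With fR = 1.07×10⁻⁴ × 550×10³ m = 58.8 m/s:
V = [−fR + √((fR)² + 4 fR V_g)]/2 = [−58.8 + √(58.8² + 4×58.8×17)]/2 = 13.8 m/s
Subgeostrophic (V < V_g = 17 m/s), as expected around a low.
Converting: 13.8 m/s × 1.944 = 26.8 knots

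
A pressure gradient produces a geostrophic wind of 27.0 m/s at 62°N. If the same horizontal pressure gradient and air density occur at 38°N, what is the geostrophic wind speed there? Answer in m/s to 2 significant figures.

With the same pressure gradient and density, V_g ∝ 1/f ∝ 1/sin φ.
V₂ = V₁ · sin φ₁ / sin φ₂ = 27.0 × sin 62° / sin 38°
V₂ = 27.0 × 0.8829/0.6157 = 39 m/s

39 m/s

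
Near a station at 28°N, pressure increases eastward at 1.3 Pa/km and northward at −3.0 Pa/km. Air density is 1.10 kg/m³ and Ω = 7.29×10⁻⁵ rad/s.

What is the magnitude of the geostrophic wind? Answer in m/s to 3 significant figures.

Coriolis parameter at 28°N:
f = 2Ω sin φ = 2 × 7.29×10⁻⁵ × sin 28° = 6.84×10⁻⁵ s⁻¹
Component geostrophic relations (x east, y north):
u_g = −(1/(fρ)) ∂P/∂y,  v_g = (1/(fρ)) ∂P/∂x
u_g = −(−3.0×10⁻³)/(6.84×10⁻⁵ × 1.10) = 39.8 m/s;  v_g = (1.3×10⁻³)/(6.84×10⁻⁵ × 1.10) = 17.3 m/s
|V_g| = √(u_g² + v_g²) = 43.4 m/s

43.4 m/s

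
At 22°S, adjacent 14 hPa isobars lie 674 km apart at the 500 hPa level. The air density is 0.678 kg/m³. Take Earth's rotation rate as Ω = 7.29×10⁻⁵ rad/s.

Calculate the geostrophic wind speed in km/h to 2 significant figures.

200 km/h

Coriolis parameter at 22°S:
f = 2Ω sin φ = 2 × 7.29×10⁻⁵ × sin 22° = 5.46×10⁻⁵ s⁻¹
Pressure gradient: |∂P/∂n| = 1400 Pa / 674000 m = 2.08×10⁻³ Pa/m
Geostrophic balance (pressure-gradient force = Coriolis force):
V_g = (1/(fρ)) |∂P/∂n| = 2.08×10⁻³ / (5.46×10⁻⁵ × 0.678) = 56.1 m/s
Converting: 56.1 m/s × 3.6 = 200 km/h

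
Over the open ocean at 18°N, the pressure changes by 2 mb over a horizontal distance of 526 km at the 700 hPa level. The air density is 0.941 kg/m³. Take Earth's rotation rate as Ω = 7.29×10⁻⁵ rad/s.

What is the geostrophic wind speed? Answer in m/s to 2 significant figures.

Coriolis parameter at 18°N:
f = 2Ω sin φ = 2 × 7.29×10⁻⁵ × sin 18° = 4.51×10⁻⁵ s⁻¹
Pressure gradient: |∂P/∂n| = 200 Pa / 526000 m = 3.80×10⁻⁴ Pa/m
Geostrophic balance (pressure-gradient force = Coriolis force):
V_g = (1/(fρ)) |∂P/∂n| = 3.80×10⁻⁴ / (4.51×10⁻⁵ × 0.941) = 8.97 m/s

9.0 m/s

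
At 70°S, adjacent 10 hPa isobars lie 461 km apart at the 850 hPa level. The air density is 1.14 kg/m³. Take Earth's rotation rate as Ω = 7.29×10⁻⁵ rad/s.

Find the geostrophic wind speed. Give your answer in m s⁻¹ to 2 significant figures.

Coriolis parameter at 70°S:
f = 2Ω sin φ = 2 × 7.29×10⁻⁵ × sin 70° = 1.37×10⁻⁴ s⁻¹
Pressure gradient: |∂P/∂n| = 1000 Pa / 461000 m = 2.17×10⁻³ Pa/m
Geostrophic balance (pressure-gradient force = Coriolis force):
V_g = (1/(fρ)) |∂P/∂n| = 2.17×10⁻³ / (1.37×10⁻⁴ × 1.14) = 13.9 m/s

14 m s⁻¹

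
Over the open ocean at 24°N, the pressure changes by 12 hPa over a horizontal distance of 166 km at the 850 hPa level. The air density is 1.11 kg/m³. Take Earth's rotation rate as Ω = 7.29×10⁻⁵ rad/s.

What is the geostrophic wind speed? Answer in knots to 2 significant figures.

210 knots

Coriolis parameter at 24°N:
f = 2Ω sin φ = 2 × 7.29×10⁻⁵ × sin 24° = 5.93×10⁻⁵ s⁻¹
Pressure gradient: |∂P/∂n| = 1200 Pa / 166000 m = 7.23×10⁻³ Pa/m
Geostrophic balance (pressure-gradient force = Coriolis force):
V_g = (1/(fρ)) |∂P/∂n| = 7.23×10⁻³ / (5.93×10⁻⁵ × 1.11) = 110 m/s
Converting: 110 m/s × 1.944 = 210 knots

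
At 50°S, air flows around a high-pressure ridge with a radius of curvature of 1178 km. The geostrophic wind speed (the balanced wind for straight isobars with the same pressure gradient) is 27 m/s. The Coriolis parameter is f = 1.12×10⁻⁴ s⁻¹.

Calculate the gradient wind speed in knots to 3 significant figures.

Around a high, pressure-gradient force acts outward with centrifugal, so Coriolis balances both:
fV = (1/ρ)|∂P/∂n| + V²/R  →  V² − fR·V + fR·V_g = 0
With fR = 1.12×10⁻⁴ × 1178×10³ m = 132 m/s:
V = [fR − √((fR)² − 4 fR V_g)]/2 = [132 − √(132² − 4×132×27)]/2 = 37.9 m/s
Supergeostrophic (V > V_g = 27 m/s), as expected around a high.
Converting: 37.9 m/s × 1.944 = 73.6 knots

73.6 knots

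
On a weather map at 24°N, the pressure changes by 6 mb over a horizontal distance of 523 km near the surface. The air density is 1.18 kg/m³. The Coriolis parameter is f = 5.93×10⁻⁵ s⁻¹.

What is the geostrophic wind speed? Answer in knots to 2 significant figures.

32 knots

Pressure gradient: |∂P/∂n| = 600 Pa / 523000 m = 1.15×10⁻³ Pa/m
Geostrophic balance (pressure-gradient force = Coriolis force):
V_g = (1/(fρ)) |∂P/∂n| = 1.15×10⁻³ / (5.93×10⁻⁵ × 1.18) = 16.4 m/s
Converting: 16.4 m/s × 1.944 = 32 knots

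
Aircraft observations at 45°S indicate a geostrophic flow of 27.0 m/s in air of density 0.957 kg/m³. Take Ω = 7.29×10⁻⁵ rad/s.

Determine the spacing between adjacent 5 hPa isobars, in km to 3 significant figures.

Coriolis parameter at 45°S:
f = 2Ω sin φ = 2 × 7.29×10⁻⁵ × sin 45° = 1.03×10⁻⁴ s⁻¹
Geostrophic balance rearranged: |∂P/∂n| = f ρ V_g
|∂P/∂n| = 1.03×10⁻⁴ × 0.957 × 27.0 = 2.66×10⁻³ Pa/m
Isobar spacing: Δn = ΔP/|∂P/∂n| = 500 Pa / 2.66×10⁻³ Pa/m = 187695 m ≈ 188 km

188 km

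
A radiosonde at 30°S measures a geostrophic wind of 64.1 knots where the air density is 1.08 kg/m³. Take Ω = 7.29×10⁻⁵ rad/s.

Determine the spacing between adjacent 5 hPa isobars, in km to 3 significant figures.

Coriolis parameter at 30°S:
f = 2Ω sin φ = 2 × 7.29×10⁻⁵ × sin 30° = 7.29×10⁻⁵ s⁻¹
Wind speed in SI: 64.1 knots = 33.0 m/s
Geostrophic balance rearranged: |∂P/∂n| = f ρ V_g
|∂P/∂n| = 7.29×10⁻⁵ × 1.08 × 33.0 = 2.60×10⁻³ Pa/m
Isobar spacing: Δn = ΔP/|∂P/∂n| = 500 Pa / 2.60×10⁻³ Pa/m = 192585 m ≈ 193 km

193 km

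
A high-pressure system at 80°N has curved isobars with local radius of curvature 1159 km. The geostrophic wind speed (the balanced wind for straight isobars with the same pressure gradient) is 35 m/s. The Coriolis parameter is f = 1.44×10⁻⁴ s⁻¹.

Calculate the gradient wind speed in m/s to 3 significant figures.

Around a high, pressure-gradient force acts outward with centrifugal, so Coriolis balances both:
fV = (1/ρ)|∂P/∂n| + V²/R  →  V² − fR·V + fR·V_g = 0
With fR = 1.44×10⁻⁴ × 1159×10³ m = 167 m/s:
V = [fR − √((fR)² − 4 fR V_g)]/2 = [167 − √(167² − 4×167×35)]/2 = 49.9 m/s
Supergeostrophic (V > V_g = 35 m/s), as expected around a high.

49.9 m/s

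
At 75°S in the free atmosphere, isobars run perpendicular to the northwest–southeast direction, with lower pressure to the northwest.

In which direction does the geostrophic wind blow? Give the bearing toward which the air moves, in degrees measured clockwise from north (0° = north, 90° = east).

The pressure-gradient force points toward the northwest (bearing 315°).
Geostrophic balance: in the Southern Hemisphere the Coriolis force deflects motion to the left, so the geostrophic wind blows 90° to the left of the pressure-gradient force (low pressure on the right).
Rotating 315° by 90° counterclockwise gives 225° — the wind blows toward the southwest.

225°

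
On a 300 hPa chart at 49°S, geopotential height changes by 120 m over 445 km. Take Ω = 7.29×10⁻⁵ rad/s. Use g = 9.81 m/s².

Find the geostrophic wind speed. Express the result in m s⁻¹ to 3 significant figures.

24.0 m s⁻¹

Coriolis parameter at 49°S:
f = 2Ω sin φ = 2 × 7.29×10⁻⁵ × sin 49° = 1.10×10⁻⁴ s⁻¹
Height gradient: |∂Z/∂n| = 120 m / 445000 m = 2.70×10⁻⁴
On a pressure surface, geostrophic balance gives V_g = (g/f)|∂Z/∂n|:
V_g = 9.81 × 2.70×10⁻⁴ / 1.10×10⁻⁴ = 24.0 m/s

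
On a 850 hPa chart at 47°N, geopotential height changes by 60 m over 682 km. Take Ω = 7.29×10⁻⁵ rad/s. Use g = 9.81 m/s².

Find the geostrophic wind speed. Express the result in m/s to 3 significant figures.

8.09 m/s

Coriolis parameter at 47°N:
f = 2Ω sin φ = 2 × 7.29×10⁻⁵ × sin 47° = 1.07×10⁻⁴ s⁻¹
Height gradient: |∂Z/∂n| = 60 m / 682000 m = 8.80×10⁻⁵
On a pressure surface, geostrophic balance gives V_g = (g/f)|∂Z/∂n|:
V_g = 9.81 × 8.80×10⁻⁵ / 1.07×10⁻⁴ = 8.09 m/s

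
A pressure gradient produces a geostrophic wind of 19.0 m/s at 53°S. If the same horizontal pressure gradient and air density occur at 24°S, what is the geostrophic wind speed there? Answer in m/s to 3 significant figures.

37.3 m/s

With the same pressure gradient and density, V_g ∝ 1/f ∝ 1/sin φ.
V₂ = V₁ · sin φ₁ / sin φ₂ = 19.0 × sin 53° / sin 24°
V₂ = 19.0 × 0.7986/0.4067 = 37.3 m/s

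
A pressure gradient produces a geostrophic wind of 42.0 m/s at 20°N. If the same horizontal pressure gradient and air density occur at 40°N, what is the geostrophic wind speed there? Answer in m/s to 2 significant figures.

22 m/s

With the same pressure gradient and density, V_g ∝ 1/f ∝ 1/sin φ.
V₂ = V₁ · sin φ₁ / sin φ₂ = 42.0 × sin 20° / sin 40°
V₂ = 42.0 × 0.3420/0.6428 = 22 m/s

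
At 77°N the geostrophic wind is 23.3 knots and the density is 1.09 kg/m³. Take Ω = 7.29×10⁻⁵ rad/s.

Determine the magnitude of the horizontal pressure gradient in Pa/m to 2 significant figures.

1.9×10⁻³ Pa/m

Coriolis parameter at 77°N:
f = 2Ω sin φ = 2 × 7.29×10⁻⁵ × sin 77° = 1.42×10⁻⁴ s⁻¹
Wind speed in SI: 23.3 knots = 12.0 m/s
Geostrophic balance rearranged: |∂P/∂n| = f ρ V_g
|∂P/∂n| = 1.42×10⁻⁴ × 1.09 × 12.0 = 1.86×10⁻³ Pa/m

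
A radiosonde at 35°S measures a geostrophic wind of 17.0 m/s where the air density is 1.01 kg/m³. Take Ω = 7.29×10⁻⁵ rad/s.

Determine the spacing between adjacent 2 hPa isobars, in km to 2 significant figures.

Coriolis parameter at 35°S:
f = 2Ω sin φ = 2 × 7.29×10⁻⁵ × sin 35° = 8.36×10⁻⁵ s⁻¹
Geostrophic balance rearranged: |∂P/∂n| = f ρ V_g
|∂P/∂n| = 8.36×10⁻⁵ × 1.01 × 17.0 = 1.44×10⁻³ Pa/m
Isobar spacing: Δn = ΔP/|∂P/∂n| = 200 Pa / 1.44×10⁻³ Pa/m = 139287 m ≈ 140 km

140 km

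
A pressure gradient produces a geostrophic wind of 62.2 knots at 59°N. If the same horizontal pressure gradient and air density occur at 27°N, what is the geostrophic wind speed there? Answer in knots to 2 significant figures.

120 knots

With the same pressure gradient and density, V_g ∝ 1/f ∝ 1/sin φ.
V₂ = V₁ · sin φ₁ / sin φ₂ = 62.2 × sin 59° / sin 27°
V₂ = 62.2 × 0.8572/0.4540 = 120 knots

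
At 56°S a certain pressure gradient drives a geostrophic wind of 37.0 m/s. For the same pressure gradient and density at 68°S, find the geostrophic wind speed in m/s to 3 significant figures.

With the same pressure gradient and density, V_g ∝ 1/f ∝ 1/sin φ.
V₂ = V₁ · sin φ₁ / sin φ₂ = 37.0 × sin 56° / sin 68°
V₂ = 37.0 × 0.8290/0.9272 = 33.1 m/s

33.1 m/s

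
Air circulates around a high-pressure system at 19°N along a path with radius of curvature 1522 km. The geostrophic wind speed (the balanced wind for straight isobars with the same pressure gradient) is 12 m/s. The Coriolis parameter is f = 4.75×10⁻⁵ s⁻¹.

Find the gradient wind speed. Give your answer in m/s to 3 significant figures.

15.2 m/s

Around a high, pressure-gradient force acts outward with centrifugal, so Coriolis balances both:
fV = (1/ρ)|∂P/∂n| + V²/R  →  V² − fR·V + fR·V_g = 0
With fR = 4.75×10⁻⁵ × 1522×10³ m = 72.3 m/s:
V = [fR − √((fR)² − 4 fR V_g)]/2 = [72.3 − √(72.3² − 4×72.3×12)]/2 = 15.2 m/s
Supergeostrophic (V > V_g = 12 m/s), as expected around a high.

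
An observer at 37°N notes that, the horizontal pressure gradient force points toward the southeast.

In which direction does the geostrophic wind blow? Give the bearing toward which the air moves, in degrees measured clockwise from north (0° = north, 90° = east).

225°

The pressure-gradient force points toward the southeast (bearing 135°).
Geostrophic balance: in the Northern Hemisphere the Coriolis force deflects motion to the right, so the geostrophic wind blows 90° to the right of the pressure-gradient force (low pressure on the left).
Rotating 135° by 90° clockwise gives 225° — the wind blows toward the southwest.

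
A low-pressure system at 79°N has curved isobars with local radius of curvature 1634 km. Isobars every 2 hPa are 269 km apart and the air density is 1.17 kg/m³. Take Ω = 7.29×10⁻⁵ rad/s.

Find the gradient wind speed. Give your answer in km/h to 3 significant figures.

Coriolis parameter at 79°N:
f = 2Ω sin φ = 2 × 7.29×10⁻⁵ × sin 79° = 1.43×10⁻⁴ s⁻¹
Pressure gradient: |∂P/∂n| = 200 Pa / 269000 m = 7.43×10⁻⁴ Pa/m
Geostrophic speed: V_g = |∂P/∂n|/(fρ) = 7.43×10⁻⁴/(1.43×10⁻⁴ × 1.17) = 4.44 m/s
Around a low, centrifugal force acts outward with Coriolis, so pressure-gradient force balances both:
(1/ρ)|∂P/∂n| = fV + V²/R  →  V² + fR·V − fR·V_g = 0
With fR = 1.43×10⁻⁴ × 1634×10³ m = 234 m/s:
V = [−fR + √((fR)² + 4 fR V_g)]/2 = [−234 + √(234² + 4×234×4.44)]/2 = 4.36 m/s
Subgeostrophic (V < V_g = 4.44 m/s), as expected around a low.
Converting: 4.36 m/s × 3.6 = 15.7 km/h

15.7 km/h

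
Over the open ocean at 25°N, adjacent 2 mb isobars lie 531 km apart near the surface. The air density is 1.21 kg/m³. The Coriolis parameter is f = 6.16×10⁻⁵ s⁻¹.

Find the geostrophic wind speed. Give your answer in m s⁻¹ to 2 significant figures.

Pressure gradient: |∂P/∂n| = 200 Pa / 531000 m = 3.77×10⁻⁴ Pa/m
Geostrophic balance (pressure-gradient force = Coriolis force):
V_g = (1/(fρ)) |∂P/∂n| = 3.77×10⁻⁴ / (6.16×10⁻⁵ × 1.21) = 5.05 m/s

5.1 m s⁻¹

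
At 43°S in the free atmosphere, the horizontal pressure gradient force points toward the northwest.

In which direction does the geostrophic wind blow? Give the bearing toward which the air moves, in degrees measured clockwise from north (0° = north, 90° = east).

The pressure-gradient force points toward the northwest (bearing 315°).
Geostrophic balance: in the Southern Hemisphere the Coriolis force deflects motion to the left, so the geostrophic wind blows 90° to the left of the pressure-gradient force (low pressure on the right).
Rotating 315° by 90° counterclockwise gives 225° — the wind blows toward the southwest.

225°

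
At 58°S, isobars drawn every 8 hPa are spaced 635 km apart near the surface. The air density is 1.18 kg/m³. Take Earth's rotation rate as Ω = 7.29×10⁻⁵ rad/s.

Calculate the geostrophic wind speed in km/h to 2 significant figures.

Coriolis parameter at 58°S:
f = 2Ω sin φ = 2 × 7.29×10⁻⁵ × sin 58° = 1.24×10⁻⁴ s⁻¹
Pressure gradient: |∂P/∂n| = 800 Pa / 635000 m = 1.26×10⁻³ Pa/m
Geostrophic balance (pressure-gradient force = Coriolis force):
V_g = (1/(fρ)) |∂P/∂n| = 1.26×10⁻³ / (1.24×10⁻⁴ × 1.18) = 8.63 m/s
Converting: 8.63 m/s × 3.6 = 31 km/h

31 km/h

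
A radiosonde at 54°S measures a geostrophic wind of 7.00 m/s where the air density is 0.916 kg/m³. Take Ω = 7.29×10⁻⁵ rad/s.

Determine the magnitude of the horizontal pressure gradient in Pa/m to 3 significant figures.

Coriolis parameter at 54°S:
f = 2Ω sin φ = 2 × 7.29×10⁻⁵ × sin 54° = 1.18×10⁻⁴ s⁻¹
Geostrophic balance rearranged: |∂P/∂n| = f ρ V_g
|∂P/∂n| = 1.18×10⁻⁴ × 0.916 × 7.00 = 7.56×10⁻⁴ Pa/m

7.56×10⁻⁴ Pa/m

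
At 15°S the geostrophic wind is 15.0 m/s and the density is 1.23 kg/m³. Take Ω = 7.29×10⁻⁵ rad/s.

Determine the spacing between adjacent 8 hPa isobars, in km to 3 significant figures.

1150 km

Coriolis parameter at 15°S:
f = 2Ω sin φ = 2 × 7.29×10⁻⁵ × sin 15° = 3.77×10⁻⁵ s⁻¹
Geostrophic balance rearranged: |∂P/∂n| = f ρ V_g
|∂P/∂n| = 3.77×10⁻⁵ × 1.23 × 15.0 = 6.96×10⁻⁴ Pa/m
Isobar spacing: Δn = ΔP/|∂P/∂n| = 800 Pa / 6.96×10⁻⁴ Pa/m = 1149052 m ≈ 1150 km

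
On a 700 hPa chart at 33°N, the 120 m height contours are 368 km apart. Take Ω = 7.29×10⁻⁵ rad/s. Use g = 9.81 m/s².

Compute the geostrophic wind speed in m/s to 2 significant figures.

Coriolis parameter at 33°N:
f = 2Ω sin φ = 2 × 7.29×10⁻⁵ × sin 33° = 7.94×10⁻⁵ s⁻¹
Height gradient: |∂Z/∂n| = 120 m / 368000 m = 3.26×10⁻⁴
On a pressure surface, geostrophic balance gives V_g = (g/f)|∂Z/∂n|:
V_g = 9.81 × 3.26×10⁻⁴ / 7.94×10⁻⁵ = 40.3 m/s

40 m/s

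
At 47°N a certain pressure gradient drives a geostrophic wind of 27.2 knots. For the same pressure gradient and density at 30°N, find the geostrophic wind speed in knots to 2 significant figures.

With the same pressure gradient and density, V_g ∝ 1/f ∝ 1/sin φ.
V₂ = V₁ · sin φ₁ / sin φ₂ = 27.2 × sin 47° / sin 30°
V₂ = 27.2 × 0.7314/0.5000 = 40 knots

40 knots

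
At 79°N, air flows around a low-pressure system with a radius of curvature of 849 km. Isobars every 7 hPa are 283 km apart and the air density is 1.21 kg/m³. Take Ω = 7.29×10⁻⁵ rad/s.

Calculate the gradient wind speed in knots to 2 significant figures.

Coriolis parameter at 79°N:
f = 2Ω sin φ = 2 × 7.29×10⁻⁵ × sin 79° = 1.43×10⁻⁴ s⁻¹
Pressure gradient: |∂P/∂n| = 700 Pa / 283000 m = 2.47×10⁻³ Pa/m
Geostrophic speed: V_g = |∂P/∂n|/(fρ) = 2.47×10⁻³/(1.43×10⁻⁴ × 1.21) = 14.3 m/s
Around a low, centrifugal force acts outward with Coriolis, so pressure-gradient force balances both:
(1/ρ)|∂P/∂n| = fV + V²/R  →  V² + fR·V − fR·V_g = 0
With fR = 1.43×10⁻⁴ × 849×10³ m = 122 m/s:
V = [−fR + √((fR)² + 4 fR V_g)]/2 = [−122 + √(122² + 4×122×14.3)]/2 = 12.9 m/s
Subgeostrophic (V < V_g = 14.3 m/s), as expected around a low.
Converting: 12.9 m/s × 1.944 = 25 knots

25 knots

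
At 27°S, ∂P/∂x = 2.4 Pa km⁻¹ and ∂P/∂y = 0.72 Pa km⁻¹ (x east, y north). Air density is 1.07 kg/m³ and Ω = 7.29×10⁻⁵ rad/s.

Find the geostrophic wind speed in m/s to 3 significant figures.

35.4 m/s

Coriolis parameter at 27°S:
f = 2Ω sin φ = 2 × 7.29×10⁻⁵ × sin 27° = 6.62×10⁻⁵ s⁻¹
In the Southern Hemisphere f is negative: f = −6.62×10⁻⁵ s⁻¹.
Component geostrophic relations (x east, y north):
u_g = −(1/(fρ)) ∂P/∂y,  v_g = (1/(fρ)) ∂P/∂x
u_g = −(0.72×10⁻³)/(−6.62×10⁻⁵ × 1.07) = 10.2 m/s;  v_g = (2.4×10⁻³)/(−6.62×10⁻⁵ × 1.07) = −33.9 m/s
|V_g| = √(u_g² + v_g²) = 35.4 m/s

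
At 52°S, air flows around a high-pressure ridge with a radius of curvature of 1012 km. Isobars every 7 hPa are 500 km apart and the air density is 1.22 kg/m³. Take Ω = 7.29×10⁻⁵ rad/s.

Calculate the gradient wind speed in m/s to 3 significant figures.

11.0 m/s

Coriolis parameter at 52°S:
f = 2Ω sin φ = 2 × 7.29×10⁻⁵ × sin 52° = 1.15×10⁻⁴ s⁻¹
Pressure gradient: |∂P/∂n| = 700 Pa / 500000 m = 1.40×10⁻³ Pa/m
Geostrophic speed: V_g = |∂P/∂n|/(fρ) = 1.40×10⁻³/(1.15×10⁻⁴ × 1.22) = 9.99 m/s
Around a high, pressure-gradient force acts outward with centrifugal, so Coriolis balances both:
fV = (1/ρ)|∂P/∂n| + V²/R  →  V² − fR·V + fR·V_g = 0
With fR = 1.15×10⁻⁴ × 1012×10³ m = 116 m/s:
V = [fR − √((fR)² − 4 fR V_g)]/2 = [116 − √(116² − 4×116×9.99)]/2 = 11 m/s
Supergeostrophic (V > V_g = 9.99 m/s), as expected around a high.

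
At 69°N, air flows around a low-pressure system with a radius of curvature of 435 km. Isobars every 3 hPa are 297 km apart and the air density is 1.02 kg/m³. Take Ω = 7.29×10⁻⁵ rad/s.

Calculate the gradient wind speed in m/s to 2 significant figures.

Coriolis parameter at 69°N:
f = 2Ω sin φ = 2 × 7.29×10⁻⁵ × sin 69° = 1.36×10⁻⁴ s⁻¹
Pressure gradient: |∂P/∂n| = 300 Pa / 297000 m = 1.01×10⁻³ Pa/m
Geostrophic speed: V_g = |∂P/∂n|/(fρ) = 1.01×10⁻³/(1.36×10⁻⁴ × 1.02) = 7.28 m/s
Around a low, centrifugal force acts outward with Coriolis, so pressure-gradient force balances both:
(1/ρ)|∂P/∂n| = fV + V²/R  →  V² + fR·V − fR·V_g = 0
With fR = 1.36×10⁻⁴ × 435×10³ m = 59.2 m/s:
V = [−fR + √((fR)² + 4 fR V_g)]/2 = [−59.2 + √(59.2² + 4×59.2×7.28)]/2 = 6.55 m/s
Subgeostrophic (V < V_g = 7.28 m/s), as expected around a low.

6.6 m/s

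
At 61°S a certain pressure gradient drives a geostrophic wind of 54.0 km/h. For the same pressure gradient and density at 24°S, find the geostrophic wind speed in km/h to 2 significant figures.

With the same pressure gradient and density, V_g ∝ 1/f ∝ 1/sin φ.
V₂ = V₁ · sin φ₁ / sin φ₂ = 54.0 × sin 61° / sin 24°
V₂ = 54.0 × 0.8746/0.4067 = 120 km/h

120 km/h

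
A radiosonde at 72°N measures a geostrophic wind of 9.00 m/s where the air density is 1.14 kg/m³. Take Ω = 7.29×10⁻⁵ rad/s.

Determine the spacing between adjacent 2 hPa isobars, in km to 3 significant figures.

141 km

Coriolis parameter at 72°N:
f = 2Ω sin φ = 2 × 7.29×10⁻⁵ × sin 72° = 1.39×10⁻⁴ s⁻¹
Geostrophic balance rearranged: |∂P/∂n| = f ρ V_g
|∂P/∂n| = 1.39×10⁻⁴ × 1.14 × 9.00 = 1.42×10⁻³ Pa/m
Isobar spacing: Δn = ΔP/|∂P/∂n| = 200 Pa / 1.42×10⁻³ Pa/m = 140578 m ≈ 141 km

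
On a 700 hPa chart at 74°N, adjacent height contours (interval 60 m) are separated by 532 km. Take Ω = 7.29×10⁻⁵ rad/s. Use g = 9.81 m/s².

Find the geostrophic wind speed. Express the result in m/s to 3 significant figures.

7.89 m/s

Coriolis parameter at 74°N:
f = 2Ω sin φ = 2 × 7.29×10⁻⁵ × sin 74° = 1.40×10⁻⁴ s⁻¹
Height gradient: |∂Z/∂n| = 60 m / 532000 m = 1.13×10⁻⁴
On a pressure surface, geostrophic balance gives V_g = (g/f)|∂Z/∂n|:
V_g = 9.81 × 1.13×10⁻⁴ / 1.40×10⁻⁴ = 7.89 m/s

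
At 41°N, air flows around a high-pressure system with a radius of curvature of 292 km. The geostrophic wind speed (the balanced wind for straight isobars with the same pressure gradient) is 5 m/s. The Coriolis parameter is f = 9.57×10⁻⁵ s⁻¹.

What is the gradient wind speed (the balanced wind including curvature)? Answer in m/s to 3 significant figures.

6.52 m/s

Around a high, pressure-gradient force acts outward with centrifugal, so Coriolis balances both:
fV = (1/ρ)|∂P/∂n| + V²/R  →  V² − fR·V + fR·V_g = 0
With fR = 9.57×10⁻⁵ × 292×10³ m = 27.9 m/s:
V = [fR − √((fR)² − 4 fR V_g)]/2 = [27.9 − √(27.9² − 4×27.9×5)]/2 = 6.52 m/s
Supergeostrophic (V > V_g = 5 m/s), as expected around a high.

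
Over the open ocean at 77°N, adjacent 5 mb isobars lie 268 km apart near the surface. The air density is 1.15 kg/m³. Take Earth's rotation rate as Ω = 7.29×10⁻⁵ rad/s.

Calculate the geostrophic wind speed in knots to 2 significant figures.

Coriolis parameter at 77°N:
f = 2Ω sin φ = 2 × 7.29×10⁻⁵ × sin 77° = 1.42×10⁻⁴ s⁻¹
Pressure gradient: |∂P/∂n| = 500 Pa / 268000 m = 1.87×10⁻³ Pa/m
Geostrophic balance (pressure-gradient force = Coriolis force):
V_g = (1/(fρ)) |∂P/∂n| = 1.87×10⁻³ / (1.42×10⁻⁴ × 1.15) = 11.4 m/s
Converting: 11.4 m/s × 1.944 = 22 knots

22 knots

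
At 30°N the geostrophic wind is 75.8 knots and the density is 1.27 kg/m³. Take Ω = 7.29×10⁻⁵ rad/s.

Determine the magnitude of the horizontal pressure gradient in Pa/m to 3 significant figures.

3.61×10⁻³ Pa/m

Coriolis parameter at 30°N:
f = 2Ω sin φ = 2 × 7.29×10⁻⁵ × sin 30° = 7.29×10⁻⁵ s⁻¹
Wind speed in SI: 75.8 knots = 39.0 m/s
Geostrophic balance rearranged: |∂P/∂n| = f ρ V_g
|∂P/∂n| = 7.29×10⁻⁵ × 1.27 × 39.0 = 3.61×10⁻³ Pa/m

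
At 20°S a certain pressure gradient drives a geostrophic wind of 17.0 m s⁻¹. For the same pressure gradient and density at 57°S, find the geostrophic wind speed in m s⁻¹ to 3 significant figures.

With the same pressure gradient and density, V_g ∝ 1/f ∝ 1/sin φ.
V₂ = V₁ · sin φ₁ / sin φ₂ = 17.0 × sin 20° / sin 57°
V₂ = 17.0 × 0.3420/0.8387 = 6.93 m s⁻¹

6.93 m s⁻¹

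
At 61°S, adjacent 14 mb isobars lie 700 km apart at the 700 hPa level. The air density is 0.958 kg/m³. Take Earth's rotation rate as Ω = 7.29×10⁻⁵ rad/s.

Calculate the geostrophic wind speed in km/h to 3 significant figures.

58.9 km/h

Coriolis parameter at 61°S:
f = 2Ω sin φ = 2 × 7.29×10⁻⁵ × sin 61° = 1.28×10⁻⁴ s⁻¹
Pressure gradient: |∂P/∂n| = 1400 Pa / 700000 m = 2.00×10⁻³ Pa/m
Geostrophic balance (pressure-gradient force = Coriolis force):
V_g = (1/(fρ)) |∂P/∂n| = 2.00×10⁻³ / (1.28×10⁻⁴ × 0.958) = 16.4 m/s
Converting: 16.4 m/s × 3.6 = 58.9 km/h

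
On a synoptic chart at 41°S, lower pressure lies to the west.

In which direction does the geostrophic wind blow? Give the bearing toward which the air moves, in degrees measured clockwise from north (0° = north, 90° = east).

180°

The pressure-gradient force points toward the west (bearing 270°).
Geostrophic balance: in the Southern Hemisphere the Coriolis force deflects motion to the left, so the geostrophic wind blows 90° to the left of the pressure-gradient force (low pressure on the right).
Rotating 270° by 90° counterclockwise gives 180° — the wind blows toward the south.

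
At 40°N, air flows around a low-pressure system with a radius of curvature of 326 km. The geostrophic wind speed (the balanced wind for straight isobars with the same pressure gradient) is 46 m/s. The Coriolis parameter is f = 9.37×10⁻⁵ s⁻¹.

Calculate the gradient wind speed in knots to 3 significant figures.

49.0 knots

Around a low, centrifugal force acts outward with Coriolis, so pressure-gradient force balances both:
(1/ρ)|∂P/∂n| = fV + V²/R  →  V² + fR·V − fR·V_g = 0
With fR = 9.37×10⁻⁵ × 326×10³ m = 30.5 m/s:
V = [−fR + √((fR)² + 4 fR V_g)]/2 = [−30.5 + √(30.5² + 4×30.5×46)]/2 = 25.2 m/s
Subgeostrophic (V < V_g = 46 m/s), as expected around a low.
Converting: 25.2 m/s × 1.944 = 49.0 knots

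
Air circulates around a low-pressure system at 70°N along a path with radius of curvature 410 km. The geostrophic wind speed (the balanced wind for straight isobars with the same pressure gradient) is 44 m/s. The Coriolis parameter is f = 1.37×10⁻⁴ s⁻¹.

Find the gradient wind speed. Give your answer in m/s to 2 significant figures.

29 m/s

Around a low, centrifugal force acts outward with Coriolis, so pressure-gradient force balances both:
(1/ρ)|∂P/∂n| = fV + V²/R  →  V² + fR·V − fR·V_g = 0
With fR = 1.37×10⁻⁴ × 410×10³ m = 56.2 m/s:
V = [−fR + √((fR)² + 4 fR V_g)]/2 = [−56.2 + √(56.2² + 4×56.2×44)]/2 = 29 m/s
Subgeostrophic (V < V_g = 44 m/s), as expected around a low.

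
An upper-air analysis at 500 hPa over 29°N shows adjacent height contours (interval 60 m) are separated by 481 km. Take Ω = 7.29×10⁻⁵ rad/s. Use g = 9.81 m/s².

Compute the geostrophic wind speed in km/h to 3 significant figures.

62.3 km/h

Coriolis parameter at 29°N:
f = 2Ω sin φ = 2 × 7.29×10⁻⁵ × sin 29° = 7.07×10⁻⁵ s⁻¹
Height gradient: |∂Z/∂n| = 60 m / 481000 m = 1.25×10⁻⁴
On a pressure surface, geostrophic balance gives V_g = (g/f)|∂Z/∂n|:
V_g = 9.81 × 1.25×10⁻⁴ / 7.07×10⁻⁵ = 17.3 m/s
Converting: 17.3 m/s × 3.6 = 62.3 km/h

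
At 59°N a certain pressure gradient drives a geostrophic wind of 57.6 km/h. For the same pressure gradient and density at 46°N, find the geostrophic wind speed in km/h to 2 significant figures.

69 km/h

With the same pressure gradient and density, V_g ∝ 1/f ∝ 1/sin φ.
V₂ = V₁ · sin φ₁ / sin φ₂ = 57.6 × sin 59° / sin 46°
V₂ = 57.6 × 0.8572/0.7193 = 69 km/h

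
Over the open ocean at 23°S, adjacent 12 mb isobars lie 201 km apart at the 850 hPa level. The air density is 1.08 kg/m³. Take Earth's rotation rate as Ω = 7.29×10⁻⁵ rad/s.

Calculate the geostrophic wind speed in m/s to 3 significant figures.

Coriolis parameter at 23°S:
f = 2Ω sin φ = 2 × 7.29×10⁻⁵ × sin 23° = 5.70×10⁻⁵ s⁻¹
Pressure gradient: |∂P/∂n| = 1200 Pa / 201000 m = 5.97×10⁻³ Pa/m
Geostrophic balance (pressure-gradient force = Coriolis force):
V_g = (1/(fρ)) |∂P/∂n| = 5.97×10⁻³ / (5.70×10⁻⁵ × 1.08) = 97.0 m/s

97.0 m/s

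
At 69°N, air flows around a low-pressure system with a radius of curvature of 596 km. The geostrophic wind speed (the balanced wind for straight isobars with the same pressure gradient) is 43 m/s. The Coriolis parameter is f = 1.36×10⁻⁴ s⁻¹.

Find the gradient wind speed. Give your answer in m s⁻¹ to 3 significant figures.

31.1 m s⁻¹

Around a low, centrifugal force acts outward with Coriolis, so pressure-gradient force balances both:
(1/ρ)|∂P/∂n| = fV + V²/R  →  V² + fR·V − fR·V_g = 0
With fR = 1.36×10⁻⁴ × 596×10³ m = 81.1 m/s:
V = [−fR + √((fR)² + 4 fR V_g)]/2 = [−81.1 + √(81.1² + 4×81.1×43)]/2 = 31.1 m/s
Subgeostrophic (V < V_g = 43 m/s), as expected around a low.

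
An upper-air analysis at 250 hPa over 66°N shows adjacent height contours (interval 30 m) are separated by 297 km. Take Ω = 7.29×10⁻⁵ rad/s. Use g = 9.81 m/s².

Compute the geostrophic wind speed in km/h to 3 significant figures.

Coriolis parameter at 66°N:
f = 2Ω sin φ = 2 × 7.29×10⁻⁵ × sin 66° = 1.33×10⁻⁴ s⁻¹
Height gradient: |∂Z/∂n| = 30 m / 297000 m = 1.01×10⁻⁴
On a pressure surface, geostrophic balance gives V_g = (g/f)|∂Z/∂n|:
V_g = 9.81 × 1.01×10⁻⁴ / 1.33×10⁻⁴ = 7.44 m/s
Converting: 7.44 m/s × 3.6 = 26.8 km/h

26.8 km/h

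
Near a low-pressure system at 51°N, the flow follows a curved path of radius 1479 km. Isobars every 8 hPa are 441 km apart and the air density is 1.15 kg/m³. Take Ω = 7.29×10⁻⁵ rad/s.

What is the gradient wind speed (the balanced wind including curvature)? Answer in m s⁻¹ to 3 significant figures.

12.9 m s⁻¹

Coriolis parameter at 51°N:
f = 2Ω sin φ = 2 × 7.29×10⁻⁵ × sin 51° = 1.13×10⁻⁴ s⁻¹
Pressure gradient: |∂P/∂n| = 800 Pa / 441000 m = 1.81×10⁻³ Pa/m
Geostrophic speed: V_g = |∂P/∂n|/(fρ) = 1.81×10⁻³/(1.13×10⁻⁴ × 1.15) = 13.9 m/s
Around a low, centrifugal force acts outward with Coriolis, so pressure-gradient force balances both:
(1/ρ)|∂P/∂n| = fV + V²/R  →  V² + fR·V − fR·V_g = 0
With fR = 1.13×10⁻⁴ × 1479×10³ m = 168 m/s:
V = [−fR + √((fR)² + 4 fR V_g)]/2 = [−168 + √(168² + 4×168×13.9)]/2 = 12.9 m/s
Subgeostrophic (V < V_g = 13.9 m/s), as expected around a low.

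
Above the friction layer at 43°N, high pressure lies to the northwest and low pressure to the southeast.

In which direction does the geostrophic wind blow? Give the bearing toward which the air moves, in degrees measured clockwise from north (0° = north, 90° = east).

The pressure-gradient force points toward the southeast (bearing 135°).
Geostrophic balance: in the Northern Hemisphere the Coriolis force deflects motion to the right, so the geostrophic wind blows 90° to the right of the pressure-gradient force (low pressure on the left).
Rotating 135° by 90° clockwise gives 225° — the wind blows toward the southwest.

225°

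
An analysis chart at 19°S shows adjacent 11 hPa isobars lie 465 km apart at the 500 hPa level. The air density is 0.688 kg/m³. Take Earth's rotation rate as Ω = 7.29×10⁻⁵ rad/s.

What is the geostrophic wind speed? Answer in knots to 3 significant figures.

141 knots

Coriolis parameter at 19°S:
f = 2Ω sin φ = 2 × 7.29×10⁻⁵ × sin 19° = 4.75×10⁻⁵ s⁻¹
Pressure gradient: |∂P/∂n| = 1100 Pa / 465000 m = 2.37×10⁻³ Pa/m
Geostrophic balance (pressure-gradient force = Coriolis force):
V_g = (1/(fρ)) |∂P/∂n| = 2.37×10⁻³ / (4.75×10⁻⁵ × 0.688) = 72.4 m/s
Converting: 72.4 m/s × 1.944 = 141 knots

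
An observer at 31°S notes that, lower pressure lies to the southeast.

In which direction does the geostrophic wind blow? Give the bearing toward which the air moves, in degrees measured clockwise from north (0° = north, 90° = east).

045°

The pressure-gradient force points toward the southeast (bearing 135°).
Geostrophic balance: in the Southern Hemisphere the Coriolis force deflects motion to the left, so the geostrophic wind blows 90° to the left of the pressure-gradient force (low pressure on the right).
Rotating 135° by 90° counterclockwise gives 045° — the wind blows toward the northeast.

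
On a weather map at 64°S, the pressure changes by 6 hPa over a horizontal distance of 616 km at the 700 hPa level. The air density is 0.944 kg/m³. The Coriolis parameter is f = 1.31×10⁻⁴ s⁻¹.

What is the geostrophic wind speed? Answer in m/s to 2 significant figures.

Pressure gradient: |∂P/∂n| = 600 Pa / 616000 m = 9.74×10⁻⁴ Pa/m
Geostrophic balance (pressure-gradient force = Coriolis force):
V_g = (1/(fρ)) |∂P/∂n| = 9.74×10⁻⁴ / (1.31×10⁻⁴ × 0.944) = 7.88 m/s

7.9 m/s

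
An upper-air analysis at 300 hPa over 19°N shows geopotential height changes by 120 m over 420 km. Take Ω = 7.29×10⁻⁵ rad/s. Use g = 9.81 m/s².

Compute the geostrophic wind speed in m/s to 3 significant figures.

59.0 m/s

Coriolis parameter at 19°N:
f = 2Ω sin φ = 2 × 7.29×10⁻⁵ × sin 19° = 4.75×10⁻⁵ s⁻¹
Height gradient: |∂Z/∂n| = 120 m / 420000 m = 2.86×10⁻⁴
On a pressure surface, geostrophic balance gives V_g = (g/f)|∂Z/∂n|:
V_g = 9.81 × 2.86×10⁻⁴ / 4.75×10⁻⁵ = 59.0 m/s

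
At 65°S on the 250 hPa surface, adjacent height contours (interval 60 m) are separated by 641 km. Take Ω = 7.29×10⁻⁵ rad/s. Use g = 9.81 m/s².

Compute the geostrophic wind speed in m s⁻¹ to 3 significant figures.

Coriolis parameter at 65°S:
f = 2Ω sin φ = 2 × 7.29×10⁻⁵ × sin 65° = 1.32×10⁻⁴ s⁻¹
Height gradient: |∂Z/∂n| = 60 m / 641000 m = 9.36×10⁻⁵
On a pressure surface, geostrophic balance gives V_g = (g/f)|∂Z/∂n|:
V_g = 9.81 × 9.36×10⁻⁵ / 1.32×10⁻⁴ = 6.95 m/s

6.95 m s⁻¹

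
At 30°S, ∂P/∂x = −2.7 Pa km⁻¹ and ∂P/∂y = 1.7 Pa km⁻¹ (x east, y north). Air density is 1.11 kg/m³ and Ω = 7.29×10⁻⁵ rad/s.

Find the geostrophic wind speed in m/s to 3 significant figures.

Coriolis parameter at 30°S:
f = 2Ω sin φ = 2 × 7.29×10⁻⁵ × sin 30° = 7.29×10⁻⁵ s⁻¹
In the Southern Hemisphere f is negative: f = −7.29×10⁻⁵ s⁻¹.
Component geostrophic relations (x east, y north):
u_g = −(1/(fρ)) ∂P/∂y,  v_g = (1/(fρ)) ∂P/∂x
u_g = −(1.7×10⁻³)/(−7.29×10⁻⁵ × 1.11) = 21.0 m/s;  v_g = (−2.7×10⁻³)/(−7.29×10⁻⁵ × 1.11) = 33.4 m/s
|V_g| = √(u_g² + v_g²) = 39.4 m/s

39.4 m/s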